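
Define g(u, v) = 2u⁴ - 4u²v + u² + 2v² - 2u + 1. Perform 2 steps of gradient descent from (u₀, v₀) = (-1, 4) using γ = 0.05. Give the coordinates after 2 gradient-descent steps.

(-1.22, 3.52)

∇g = (8u³ - 8uv + 2u - 2, -4u² + 4v)
Step 1: at (-1, 4), ∇g = (20, 12) → (-1, 4) − 0.05·(20, 12) = (-2, 3.4)
Step 2: at (-2, 3.4), ∇g = (-15.6, -2.4) → (-2, 3.4) − 0.05·(-15.6, -2.4) = (-1.22, 3.52)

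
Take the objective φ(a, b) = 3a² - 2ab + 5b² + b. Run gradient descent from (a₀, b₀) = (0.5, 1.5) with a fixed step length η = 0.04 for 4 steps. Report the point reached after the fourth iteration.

(0.31952, 0.1830336)

∇φ = (6a - 2b, -2a + 10b + 1)
Step 1: at (0.5, 1.5), ∇φ = (0, 15) → (0.5, 1.5) − 0.04·(0, 15) = (0.5, 0.9)
Step 2: at (0.5, 0.9), ∇φ = (1.2, 9) → (0.5, 0.9) − 0.04·(1.2, 9) = (0.452, 0.54)
Step 3: at (0.452, 0.54), ∇φ = (1.632, 5.496) → (0.452, 0.54) − 0.04·(1.632, 5.496) = (0.38672, 0.32016)
Step 4: at (0.38672, 0.32016), ∇φ = (1.68, 3.42816) → (0.38672, 0.32016) − 0.04·(1.68, 3.42816) = (0.31952, 0.1830336)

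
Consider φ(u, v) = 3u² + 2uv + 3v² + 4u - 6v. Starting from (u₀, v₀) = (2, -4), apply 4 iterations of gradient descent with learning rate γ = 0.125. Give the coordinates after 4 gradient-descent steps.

(-0.859375, 1.109375)

∇φ = (6u + 2v + 4, 2u + 6v - 6)
Step 1: at (2, -4), ∇φ = (8, -26) → (2, -4) − 0.125·(8, -26) = (1, -0.75)
Step 2: at (1, -0.75), ∇φ = (8.5, -8.5) → (1, -0.75) − 0.125·(8.5, -8.5) = (-0.0625, 0.3125)
Step 3: at (-0.0625, 0.3125), ∇φ = (4.25, -4.25) → (-0.0625, 0.3125) − 0.125·(4.25, -4.25) = (-0.59375, 0.84375)
Step 4: at (-0.59375, 0.84375), ∇φ = (2.125, -2.125) → (-0.59375, 0.84375) − 0.125·(2.125, -2.125) = (-0.859375, 1.109375)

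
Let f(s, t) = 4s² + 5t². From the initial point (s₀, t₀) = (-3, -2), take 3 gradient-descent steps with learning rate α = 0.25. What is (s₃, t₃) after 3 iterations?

(3, 6.75)

∇f = (8s, 10t)
Step 1: at (-3, -2), ∇f = (-24, -20) → (-3, -2) − 0.25·(-24, -20) = (3, 3)
Step 2: at (3, 3), ∇f = (24, 30) → (3, 3) − 0.25·(24, 30) = (-3, -4.5)
Step 3: at (-3, -4.5), ∇f = (-24, -45) → (-3, -4.5) − 0.25·(-24, -45) = (3, 6.75)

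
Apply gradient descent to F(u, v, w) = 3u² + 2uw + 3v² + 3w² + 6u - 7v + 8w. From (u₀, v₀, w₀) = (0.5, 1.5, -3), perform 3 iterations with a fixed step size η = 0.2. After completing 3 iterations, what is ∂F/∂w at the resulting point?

0.6

∇F = (6u + 2w + 6, 6v - 7, 2u + 6w + 8)
(u₁, v₁, w₁) = (0.5, 1.5, -3) − 0.2·(3, 2, -9) = (-0.1, 1.1, -1.2)
(u₂, v₂, w₂) = (-0.1, 1.1, -1.2) − 0.2·(3, -0.4, 0.6) = (-0.7, 1.18, -1.32)
(u₃, v₃, w₃) = (-0.7, 1.18, -1.32) − 0.2·(-0.84, 0.08, -1.32) = (-0.532, 1.164, -1.056)
∂F/∂w at (-0.532, 1.164, -1.056) = 0.6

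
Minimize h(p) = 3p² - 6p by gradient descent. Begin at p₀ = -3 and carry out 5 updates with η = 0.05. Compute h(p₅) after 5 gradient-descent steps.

-1.6441188048

h′(p) = 6p - 6
p₁ = -3 − 0.05·(-24) = -1.8
p₂ = -1.8 − 0.05·(-16.8) = -0.96
p₃ = -0.96 − 0.05·(-11.76) = -0.372
p₄ = -0.372 − 0.05·(-8.232) = 0.0396
p₅ = 0.0396 − 0.05·(-5.7624) = 0.32772
h(0.32772) = -1.6441188048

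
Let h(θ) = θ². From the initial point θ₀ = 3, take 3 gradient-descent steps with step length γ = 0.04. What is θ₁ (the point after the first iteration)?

h′(θ) = 2θ
Step 1: h′(3) = 6; θ₁ = 3 − 0.04·6 = 2.76

2.76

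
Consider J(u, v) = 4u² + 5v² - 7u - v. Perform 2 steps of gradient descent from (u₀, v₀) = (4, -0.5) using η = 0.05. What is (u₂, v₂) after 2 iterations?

(2, -0.05)

∇J = (8u - 7, 10v - 1)
(u₁, v₁) = (4, -0.5) − 0.05·(25, -6) = (2.75, -0.2)
(u₂, v₂) = (2.75, -0.2) − 0.05·(15, -3) = (2, -0.05)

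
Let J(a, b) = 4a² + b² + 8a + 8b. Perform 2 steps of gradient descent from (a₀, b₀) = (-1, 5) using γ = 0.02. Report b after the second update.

∇J = (8a + 8, 2b + 8)
(a₁, b₁) = (-1, 5) − 0.02·(0, 18) = (-1, 4.64)
(a₂, b₂) = (-1, 4.64) − 0.02·(0, 17.28) = (-1, 4.2944)
b = 4.2944

4.2944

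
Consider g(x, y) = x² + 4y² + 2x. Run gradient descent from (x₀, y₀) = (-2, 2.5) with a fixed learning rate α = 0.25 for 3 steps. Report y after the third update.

∇g = (2x + 2, 8y)
Step 1: at (-2, 2.5), ∇g = (-2, 20) → (-2, 2.5) − 0.25·(-2, 20) = (-1.5, -2.5)
Step 2: at (-1.5, -2.5), ∇g = (-1, -20) → (-1.5, -2.5) − 0.25·(-1, -20) = (-1.25, 2.5)
Step 3: at (-1.25, 2.5), ∇g = (-0.5, 20) → (-1.25, 2.5) − 0.25·(-0.5, 20) = (-1.125, -2.5)
y = -2.5

-2.5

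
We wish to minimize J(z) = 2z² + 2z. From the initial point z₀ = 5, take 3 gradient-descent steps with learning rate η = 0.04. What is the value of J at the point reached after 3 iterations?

20.753530912768

J′(z) = 4z + 2
Step 1: J′(5) = 22; z₁ = 5 − 0.04·22 = 4.12
Step 2: J′(4.12) = 18.48; z₂ = 4.12 − 0.04·18.48 = 3.3808
Step 3: J′(3.3808) = 15.5232; z₃ = 3.3808 − 0.04·15.5232 = 2.759872
J(2.759872) = 20.753530912768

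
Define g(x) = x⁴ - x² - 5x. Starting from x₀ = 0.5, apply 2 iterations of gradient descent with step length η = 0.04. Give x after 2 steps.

g′(x) = 4x³ - 2x - 5
Step 1: g′(0.5) = -5.5; x₁ = 0.5 − 0.04·(-5.5) = 0.72
Step 2: g′(0.72) = -4.947008; x₂ = 0.72 − 0.04·(-4.947008) = 0.91788032

0.91788032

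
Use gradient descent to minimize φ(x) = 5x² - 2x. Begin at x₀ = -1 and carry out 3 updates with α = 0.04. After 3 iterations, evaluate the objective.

0.1359232

φ′(x) = 10x - 2
x₁ = -1 − 0.04·(-12) = -0.52
x₂ = -0.52 − 0.04·(-7.2) = -0.232
x₃ = -0.232 − 0.04·(-4.32) = -0.0592
φ(-0.0592) = 0.1359232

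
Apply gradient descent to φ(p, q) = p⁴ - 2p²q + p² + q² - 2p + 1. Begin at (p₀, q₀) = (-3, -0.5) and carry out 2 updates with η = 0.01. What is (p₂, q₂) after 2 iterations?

(-1.47673792, -0.240432)

∇φ = (4p³ - 4pq + 2p - 2, -2p² + 2q)
Step 1: at (-3, -0.5), ∇φ = (-122, -19) → (-3, -0.5) − 0.01·(-122, -19) = (-1.78, -0.31)
Step 2: at (-1.78, -0.31), ∇φ = (-30.326208, -6.9568) → (-1.78, -0.31) − 0.01·(-30.326208, -6.9568) = (-1.47673792, -0.240432)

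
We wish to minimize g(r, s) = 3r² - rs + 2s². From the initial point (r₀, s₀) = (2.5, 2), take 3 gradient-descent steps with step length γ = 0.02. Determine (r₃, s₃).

∇g = (6r - s, -r + 4s)
(r₁, s₁) = (2.5, 2) − 0.02·(13, 5.5) = (2.24, 1.89)
(r₂, s₂) = (2.24, 1.89) − 0.02·(11.55, 5.32) = (2.009, 1.7836)
(r₃, s₃) = (2.009, 1.7836) − 0.02·(10.2704, 5.1254) = (1.803592, 1.681092)

(1.803592, 1.681092)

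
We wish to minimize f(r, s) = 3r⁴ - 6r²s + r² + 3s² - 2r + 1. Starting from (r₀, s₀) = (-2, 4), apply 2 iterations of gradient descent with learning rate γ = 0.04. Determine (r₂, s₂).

∇f = (12r³ - 12rs + 2r - 2, -6r² + 6s)
Step 1: at (-2, 4), ∇f = (-6, 0) → (-2, 4) − 0.04·(-6, 0) = (-1.76, 4)
Step 2: at (-1.76, 4), ∇f = (13.538688, 5.4144) → (-1.76, 4) − 0.04·(13.538688, 5.4144) = (-2.30154752, 3.783424)

(-2.30154752, 3.783424)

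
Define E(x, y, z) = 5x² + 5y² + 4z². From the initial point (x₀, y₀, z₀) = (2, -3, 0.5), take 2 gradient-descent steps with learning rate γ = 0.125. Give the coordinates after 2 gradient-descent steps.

(0.125, -0.1875, 0)

∇E = (10x, 10y, 8z)
(x₁, y₁, z₁) = (2, -3, 0.5) − 0.125·(20, -30, 4) = (-0.5, 0.75, 0)
(x₂, y₂, z₂) = (-0.5, 0.75, 0) − 0.125·(-5, 7.5, 0) = (0.125, -0.1875, 0)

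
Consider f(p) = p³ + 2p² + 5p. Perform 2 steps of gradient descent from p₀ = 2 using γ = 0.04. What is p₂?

f′(p) = 3p² + 4p + 5
Step 1: f′(2) = 25; p₁ = 2 − 0.04·25 = 1
Step 2: f′(1) = 12; p₂ = 1 − 0.04·12 = 0.52

0.52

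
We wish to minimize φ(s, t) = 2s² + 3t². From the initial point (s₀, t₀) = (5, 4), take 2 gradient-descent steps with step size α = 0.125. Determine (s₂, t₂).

∇φ = (4s, 6t)
Step 1: at (5, 4), ∇φ = (20, 24) → (5, 4) − 0.125·(20, 24) = (2.5, 1)
Step 2: at (2.5, 1), ∇φ = (10, 6) → (2.5, 1) − 0.125·(10, 6) = (1.25, 0.25)

(1.25, 0.25)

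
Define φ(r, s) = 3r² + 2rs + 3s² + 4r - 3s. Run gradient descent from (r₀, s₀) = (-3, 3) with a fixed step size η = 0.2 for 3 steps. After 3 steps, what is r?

∇φ = (6r + 2s + 4, 2r + 6s - 3)
(r₁, s₁) = (-3, 3) − 0.2·(-8, 9) = (-1.4, 1.2)
(r₂, s₂) = (-1.4, 1.2) − 0.2·(-2, 1.4) = (-1, 0.92)
(r₃, s₃) = (-1, 0.92) − 0.2·(-0.16, 0.52) = (-0.968, 0.816)
r = -0.968

-0.968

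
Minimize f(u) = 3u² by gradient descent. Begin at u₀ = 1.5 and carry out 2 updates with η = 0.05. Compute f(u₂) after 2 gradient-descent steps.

f′(u) = 6u
u₁ = 1.5 − 0.05·9 = 1.05
u₂ = 1.05 − 0.05·6.3 = 0.735
f(0.735) = 1.620675

1.620675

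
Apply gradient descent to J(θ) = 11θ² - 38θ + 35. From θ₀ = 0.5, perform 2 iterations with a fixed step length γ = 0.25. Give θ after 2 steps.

-23.125

J′(θ) = 22θ - 38
θ₁ = 0.5 − 0.25·(-27) = 7.25
θ₂ = 7.25 − 0.25·121.5 = -23.125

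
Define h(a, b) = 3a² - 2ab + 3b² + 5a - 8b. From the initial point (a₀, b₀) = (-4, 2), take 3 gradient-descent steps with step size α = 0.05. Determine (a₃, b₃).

∇h = (6a - 2b + 5, -2a + 6b - 8)
(a₁, b₁) = (-4, 2) − 0.05·(-23, 12) = (-2.85, 1.4)
(a₂, b₂) = (-2.85, 1.4) − 0.05·(-14.9, 6.1) = (-2.105, 1.095)
(a₃, b₃) = (-2.105, 1.095) − 0.05·(-9.82, 2.78) = (-1.614, 0.956)

(-1.614, 0.956)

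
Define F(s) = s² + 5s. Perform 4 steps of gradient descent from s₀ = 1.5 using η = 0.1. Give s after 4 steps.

-0.8616

F′(s) = 2s + 5
s₁ = 1.5 − 0.1·8 = 0.7
s₂ = 0.7 − 0.1·6.4 = 0.06
s₃ = 0.06 − 0.1·5.12 = -0.452
s₄ = -0.452 − 0.1·4.096 = -0.8616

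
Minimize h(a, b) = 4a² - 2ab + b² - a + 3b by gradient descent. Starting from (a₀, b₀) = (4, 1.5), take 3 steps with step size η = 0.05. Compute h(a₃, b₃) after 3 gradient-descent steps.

7.838892

∇h = (8a - 2b - 1, -2a + 2b + 3)
(a₁, b₁) = (4, 1.5) − 0.05·(28, -2) = (2.6, 1.6)
(a₂, b₂) = (2.6, 1.6) − 0.05·(16.6, 1) = (1.77, 1.55)
(a₃, b₃) = (1.77, 1.55) − 0.05·(10.06, 2.56) = (1.267, 1.422)
h(1.267, 1.422) = 7.838892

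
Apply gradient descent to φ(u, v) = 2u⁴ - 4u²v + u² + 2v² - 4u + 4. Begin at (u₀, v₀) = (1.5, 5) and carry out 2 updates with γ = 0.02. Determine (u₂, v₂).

∇φ = (8u³ - 8uv + 2u - 4, -4u² + 4v)
Step 1: at (1.5, 5), ∇φ = (-34, 11) → (1.5, 5) − 0.02·(-34, 11) = (2.18, 4.78)
Step 2: at (2.18, 4.78), ∇φ = (-0.121344, 0.1104) → (2.18, 4.78) − 0.02·(-0.121344, 0.1104) = (2.18242688, 4.777792)

(2.18242688, 4.777792)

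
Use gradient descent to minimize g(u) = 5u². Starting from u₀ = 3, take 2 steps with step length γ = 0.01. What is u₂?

g′(u) = 10u
u₁ = 3 − 0.01·30 = 2.7
u₂ = 2.7 − 0.01·27 = 2.43

2.43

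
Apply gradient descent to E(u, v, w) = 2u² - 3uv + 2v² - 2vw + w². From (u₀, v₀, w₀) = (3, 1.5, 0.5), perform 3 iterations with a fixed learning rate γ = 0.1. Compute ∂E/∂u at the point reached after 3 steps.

∇E = (4u - 3v, -3u + 4v - 2w, -2v + 2w)
(u₁, v₁, w₁) = (3, 1.5, 0.5) − 0.1·(7.5, -4, -2) = (2.25, 1.9, 0.7)
(u₂, v₂, w₂) = (2.25, 1.9, 0.7) − 0.1·(3.3, -0.55, -2.4) = (1.92, 1.955, 0.94)
(u₃, v₃, w₃) = (1.92, 1.955, 0.94) − 0.1·(1.815, 0.18, -2.03) = (1.7385, 1.937, 1.143)
∂E/∂u at (1.7385, 1.937, 1.143) = 1.143

1.143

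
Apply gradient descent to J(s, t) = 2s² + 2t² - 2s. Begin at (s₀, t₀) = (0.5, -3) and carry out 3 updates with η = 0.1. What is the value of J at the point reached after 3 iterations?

0.339808

∇J = (4s - 2, 4t)
(s₁, t₁) = (0.5, -3) − 0.1·(0, -12) = (0.5, -1.8)
(s₂, t₂) = (0.5, -1.8) − 0.1·(0, -7.2) = (0.5, -1.08)
(s₃, t₃) = (0.5, -1.08) − 0.1·(0, -4.32) = (0.5, -0.648)
J(0.5, -0.648) = 0.339808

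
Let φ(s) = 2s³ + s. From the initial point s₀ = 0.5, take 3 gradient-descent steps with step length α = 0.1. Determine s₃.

φ′(s) = 6s² + 1
s₁ = 0.5 − 0.1·2.5 = 0.25
s₂ = 0.25 − 0.1·1.375 = 0.1125
s₃ = 0.1125 − 0.1·1.0759375 = 0.00490625

0.00490625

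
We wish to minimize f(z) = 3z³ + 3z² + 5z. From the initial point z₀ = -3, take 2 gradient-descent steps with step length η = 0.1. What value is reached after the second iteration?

f′(z) = 9z² + 6z + 5
z₁ = -3 − 0.1·68 = -9.8
z₂ = -9.8 − 0.1·810.56 = -90.856

-90.856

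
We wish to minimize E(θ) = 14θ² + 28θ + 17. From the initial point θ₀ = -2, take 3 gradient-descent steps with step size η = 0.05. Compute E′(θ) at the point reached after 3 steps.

1.792

E′(θ) = 28θ + 28
θ₁ = -2 − 0.05·(-28) = -0.6
θ₂ = -0.6 − 0.05·11.2 = -1.16
θ₃ = -1.16 − 0.05·(-4.48) = -0.936
E′(θ) at (-0.936) = 1.792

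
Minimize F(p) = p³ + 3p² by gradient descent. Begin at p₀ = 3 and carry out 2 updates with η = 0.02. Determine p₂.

F′(p) = 3p² + 6p
p₁ = 3 − 0.02·45 = 2.1
p₂ = 2.1 − 0.02·25.83 = 1.5834

1.5834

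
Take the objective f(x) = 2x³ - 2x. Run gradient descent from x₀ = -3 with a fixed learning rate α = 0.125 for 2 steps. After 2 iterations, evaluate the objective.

-910690.55419921875

f′(x) = 6x² - 2
Step 1: f′(-3) = 52; x₁ = -3 − 0.125·52 = -9.5
Step 2: f′(-9.5) = 539.5; x₂ = -9.5 − 0.125·539.5 = -76.9375
f(-76.9375) = -910690.55419921875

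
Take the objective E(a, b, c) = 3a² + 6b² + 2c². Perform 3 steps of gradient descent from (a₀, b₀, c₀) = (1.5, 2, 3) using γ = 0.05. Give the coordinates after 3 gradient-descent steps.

(0.5145, 0.128, 1.536)

∇E = (6a, 12b, 4c)
(a₁, b₁, c₁) = (1.5, 2, 3) − 0.05·(9, 24, 12) = (1.05, 0.8, 2.4)
(a₂, b₂, c₂) = (1.05, 0.8, 2.4) − 0.05·(6.3, 9.6, 9.6) = (0.735, 0.32, 1.92)
(a₃, b₃, c₃) = (0.735, 0.32, 1.92) − 0.05·(4.41, 3.84, 7.68) = (0.5145, 0.128, 1.536)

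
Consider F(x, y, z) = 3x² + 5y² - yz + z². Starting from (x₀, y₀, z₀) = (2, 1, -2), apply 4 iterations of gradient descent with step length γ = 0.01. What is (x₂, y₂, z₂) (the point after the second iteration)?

(1.7672, 0.7725, -1.9022)

∇F = (6x, 10y - z, -y + 2z)
(x₁, y₁, z₁) = (2, 1, -2) − 0.01·(12, 12, -5) = (1.88, 0.88, -1.95)
(x₂, y₂, z₂) = (1.88, 0.88, -1.95) − 0.01·(11.28, 10.75, -4.78) = (1.7672, 0.7725, -1.9022)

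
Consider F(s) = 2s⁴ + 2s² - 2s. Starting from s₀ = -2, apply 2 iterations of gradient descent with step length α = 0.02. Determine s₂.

-0.41590272

F′(s) = 8s³ + 4s - 2
Step 1: F′(-2) = -74; s₁ = -2 − 0.02·(-74) = -0.52
Step 2: F′(-0.52) = -5.204864; s₂ = -0.52 − 0.02·(-5.204864) = -0.41590272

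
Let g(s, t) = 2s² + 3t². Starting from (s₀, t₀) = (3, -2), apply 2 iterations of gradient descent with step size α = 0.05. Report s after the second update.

∇g = (4s, 6t)
Step 1: at (3, -2), ∇g = (12, -12) → (3, -2) − 0.05·(12, -12) = (2.4, -1.4)
Step 2: at (2.4, -1.4), ∇g = (9.6, -8.4) → (2.4, -1.4) − 0.05·(9.6, -8.4) = (1.92, -0.98)
s = 1.92

1.92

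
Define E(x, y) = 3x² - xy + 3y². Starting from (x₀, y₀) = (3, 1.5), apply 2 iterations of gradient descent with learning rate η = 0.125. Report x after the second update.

∇E = (6x - y, -x + 6y)
(x₁, y₁) = (3, 1.5) − 0.125·(16.5, 6) = (0.9375, 0.75)
(x₂, y₂) = (0.9375, 0.75) − 0.125·(4.875, 3.5625) = (0.328125, 0.3046875)
x = 0.328125

0.328125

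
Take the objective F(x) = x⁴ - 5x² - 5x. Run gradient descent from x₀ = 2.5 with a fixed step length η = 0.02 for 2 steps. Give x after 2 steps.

F′(x) = 4x³ - 10x - 5
x₁ = 2.5 − 0.02·32.5 = 1.85
x₂ = 1.85 − 0.02·1.8265 = 1.81347

1.81347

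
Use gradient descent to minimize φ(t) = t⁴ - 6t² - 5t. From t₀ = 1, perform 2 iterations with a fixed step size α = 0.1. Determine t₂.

0.6932

φ′(t) = 4t³ - 12t - 5
Step 1: φ′(1) = -13; t₁ = 1 − 0.1·(-13) = 2.3
Step 2: φ′(2.3) = 16.068; t₂ = 2.3 − 0.1·16.068 = 0.6932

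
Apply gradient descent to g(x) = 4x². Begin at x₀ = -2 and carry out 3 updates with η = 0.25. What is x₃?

g′(x) = 8x
x₁ = -2 − 0.25·(-16) = 2
x₂ = 2 − 0.25·16 = -2
x₃ = -2 − 0.25·(-16) = 2

2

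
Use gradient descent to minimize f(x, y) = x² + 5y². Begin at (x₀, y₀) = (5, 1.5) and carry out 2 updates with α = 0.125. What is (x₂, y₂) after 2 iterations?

∇f = (2x, 10y)
Step 1: at (5, 1.5), ∇f = (10, 15) → (5, 1.5) − 0.125·(10, 15) = (3.75, -0.375)
Step 2: at (3.75, -0.375), ∇f = (7.5, -3.75) → (3.75, -0.375) − 0.125·(7.5, -3.75) = (2.8125, 0.09375)

(2.8125, 0.09375)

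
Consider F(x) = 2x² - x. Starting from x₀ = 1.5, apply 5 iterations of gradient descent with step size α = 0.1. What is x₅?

F′(x) = 4x - 1
Step 1: F′(1.5) = 5; x₁ = 1.5 − 0.1·5 = 1
Step 2: F′(1) = 3; x₂ = 1 − 0.1·3 = 0.7
Step 3: F′(0.7) = 1.8; x₃ = 0.7 − 0.1·1.8 = 0.52
Step 4: F′(0.52) = 1.08; x₄ = 0.52 − 0.1·1.08 = 0.412
Step 5: F′(0.412) = 0.648; x₅ = 0.412 − 0.1·0.648 = 0.3472

0.3472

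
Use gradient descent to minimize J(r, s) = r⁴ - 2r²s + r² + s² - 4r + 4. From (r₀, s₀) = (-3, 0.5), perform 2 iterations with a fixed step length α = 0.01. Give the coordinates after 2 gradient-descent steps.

∇J = (4r³ - 4rs + 2r - 4, -2r² + 2s)
(r₁, s₁) = (-3, 0.5) − 0.01·(-112, -17) = (-1.88, 0.67)
(r₂, s₂) = (-1.88, 0.67) − 0.01·(-29.300288, -5.7288) = (-1.58699712, 0.727288)

(-1.58699712, 0.727288)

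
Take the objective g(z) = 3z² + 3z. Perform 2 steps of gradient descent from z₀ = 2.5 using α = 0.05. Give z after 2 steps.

0.97

g′(z) = 6z + 3
Step 1: g′(2.5) = 18; z₁ = 2.5 − 0.05·18 = 1.6
Step 2: g′(1.6) = 12.6; z₂ = 1.6 − 0.05·12.6 = 0.97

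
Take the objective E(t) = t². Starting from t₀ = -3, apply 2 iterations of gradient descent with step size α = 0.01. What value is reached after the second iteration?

E′(t) = 2t
Step 1: E′(-3) = -6; t₁ = -3 − 0.01·(-6) = -2.94
Step 2: E′(-2.94) = -5.88; t₂ = -2.94 − 0.01·(-5.88) = -2.8812

-2.8812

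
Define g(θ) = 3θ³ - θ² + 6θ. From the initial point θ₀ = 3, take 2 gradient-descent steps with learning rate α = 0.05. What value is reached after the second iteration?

-1.951125

g′(θ) = 9θ² - 2θ + 6
Step 1: g′(3) = 81; θ₁ = 3 − 0.05·81 = -1.05
Step 2: g′(-1.05) = 18.0225; θ₂ = -1.05 − 0.05·18.0225 = -1.951125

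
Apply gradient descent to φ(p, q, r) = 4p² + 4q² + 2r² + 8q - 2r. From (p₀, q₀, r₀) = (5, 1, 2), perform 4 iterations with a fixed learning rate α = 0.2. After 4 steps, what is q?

∇φ = (8p, 8q + 8, 4r - 2)
(p₁, q₁, r₁) = (5, 1, 2) − 0.2·(40, 16, 6) = (-3, -2.2, 0.8)
(p₂, q₂, r₂) = (-3, -2.2, 0.8) − 0.2·(-24, -9.6, 1.2) = (1.8, -0.28, 0.56)
(p₃, q₃, r₃) = (1.8, -0.28, 0.56) − 0.2·(14.4, 5.76, 0.24) = (-1.08, -1.432, 0.512)
(p₄, q₄, r₄) = (-1.08, -1.432, 0.512) − 0.2·(-8.64, -3.456, 0.048) = (0.648, -0.7408, 0.5024)
q = -0.7408

-0.7408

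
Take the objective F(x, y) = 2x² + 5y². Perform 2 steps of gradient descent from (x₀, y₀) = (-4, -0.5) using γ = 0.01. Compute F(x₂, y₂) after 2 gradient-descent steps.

27.99921492

∇F = (4x, 10y)
(x₁, y₁) = (-4, -0.5) − 0.01·(-16, -5) = (-3.84, -0.45)
(x₂, y₂) = (-3.84, -0.45) − 0.01·(-15.36, -4.5) = (-3.6864, -0.405)
F(-3.6864, -0.405) = 27.99921492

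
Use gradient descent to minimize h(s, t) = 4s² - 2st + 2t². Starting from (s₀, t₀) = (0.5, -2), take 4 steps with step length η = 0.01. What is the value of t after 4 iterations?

∇h = (8s - 2t, -2s + 4t)
Step 1: at (0.5, -2), ∇h = (8, -9) → (0.5, -2) − 0.01·(8, -9) = (0.42, -1.91)
Step 2: at (0.42, -1.91), ∇h = (7.18, -8.48) → (0.42, -1.91) − 0.01·(7.18, -8.48) = (0.3482, -1.8252)
Step 3: at (0.3482, -1.8252), ∇h = (6.436, -7.9972) → (0.3482, -1.8252) − 0.01·(6.436, -7.9972) = (0.28384, -1.745228)
Step 4: at (0.28384, -1.745228), ∇h = (5.761176, -7.548592) → (0.28384, -1.745228) − 0.01·(5.761176, -7.548592) = (0.22622824, -1.66974208)
t = -1.66974208

-1.66974208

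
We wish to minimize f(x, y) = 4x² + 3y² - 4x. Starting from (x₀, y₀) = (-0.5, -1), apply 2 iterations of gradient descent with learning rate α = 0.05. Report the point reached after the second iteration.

(0.14, -0.49)

∇f = (8x - 4, 6y)
Step 1: at (-0.5, -1), ∇f = (-8, -6) → (-0.5, -1) − 0.05·(-8, -6) = (-0.1, -0.7)
Step 2: at (-0.1, -0.7), ∇f = (-4.8, -4.2) → (-0.1, -0.7) − 0.05·(-4.8, -4.2) = (0.14, -0.49)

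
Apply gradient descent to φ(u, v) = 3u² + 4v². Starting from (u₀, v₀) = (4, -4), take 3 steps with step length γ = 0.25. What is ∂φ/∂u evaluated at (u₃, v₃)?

∇φ = (6u, 8v)
Step 1: at (4, -4), ∇φ = (24, -32) → (4, -4) − 0.25·(24, -32) = (-2, 4)
Step 2: at (-2, 4), ∇φ = (-12, 32) → (-2, 4) − 0.25·(-12, 32) = (1, -4)
Step 3: at (1, -4), ∇φ = (6, -32) → (1, -4) − 0.25·(6, -32) = (-0.5, 4)
∂φ/∂u at (-0.5, 4) = -3

-3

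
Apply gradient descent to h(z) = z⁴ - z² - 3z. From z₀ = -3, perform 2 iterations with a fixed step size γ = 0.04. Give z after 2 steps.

h′(z) = 4z³ - 2z - 3
Step 1: h′(-3) = -105; z₁ = -3 − 0.04·(-105) = 1.2
Step 2: h′(1.2) = 1.512; z₂ = 1.2 − 0.04·1.512 = 1.13952

1.13952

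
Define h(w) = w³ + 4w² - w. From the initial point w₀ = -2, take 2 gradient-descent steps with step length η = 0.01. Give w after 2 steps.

h′(w) = 3w² + 8w - 1
Step 1: h′(-2) = -5; w₁ = -2 − 0.01·(-5) = -1.95
Step 2: h′(-1.95) = -5.1925; w₂ = -1.95 − 0.01·(-5.1925) = -1.898075

-1.898075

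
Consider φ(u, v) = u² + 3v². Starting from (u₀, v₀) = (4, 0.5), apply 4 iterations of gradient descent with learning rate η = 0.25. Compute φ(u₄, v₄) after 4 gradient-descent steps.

∇φ = (2u, 6v)
(u₁, v₁) = (4, 0.5) − 0.25·(8, 3) = (2, -0.25)
(u₂, v₂) = (2, -0.25) − 0.25·(4, -1.5) = (1, 0.125)
(u₃, v₃) = (1, 0.125) − 0.25·(2, 0.75) = (0.5, -0.0625)
(u₄, v₄) = (0.5, -0.0625) − 0.25·(1, -0.375) = (0.25, 0.03125)
φ(0.25, 0.03125) = 0.0654296875

0.0654296875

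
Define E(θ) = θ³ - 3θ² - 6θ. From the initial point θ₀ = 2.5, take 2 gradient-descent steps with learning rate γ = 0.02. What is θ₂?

2.5817785

E′(θ) = 3θ² - 6θ - 6
Step 1: E′(2.5) = -2.25; θ₁ = 2.5 − 0.02·(-2.25) = 2.545
Step 2: E′(2.545) = -1.838925; θ₂ = 2.545 − 0.02·(-1.838925) = 2.5817785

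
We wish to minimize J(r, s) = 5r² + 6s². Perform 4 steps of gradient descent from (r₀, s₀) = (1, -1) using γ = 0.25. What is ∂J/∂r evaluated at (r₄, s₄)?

∇J = (10r, 12s)
Step 1: at (1, -1), ∇J = (10, -12) → (1, -1) − 0.25·(10, -12) = (-1.5, 2)
Step 2: at (-1.5, 2), ∇J = (-15, 24) → (-1.5, 2) − 0.25·(-15, 24) = (2.25, -4)
Step 3: at (2.25, -4), ∇J = (22.5, -48) → (2.25, -4) − 0.25·(22.5, -48) = (-3.375, 8)
Step 4: at (-3.375, 8), ∇J = (-33.75, 96) → (-3.375, 8) − 0.25·(-33.75, 96) = (5.0625, -16)
∂J/∂r at (5.0625, -16) = 50.625

50.625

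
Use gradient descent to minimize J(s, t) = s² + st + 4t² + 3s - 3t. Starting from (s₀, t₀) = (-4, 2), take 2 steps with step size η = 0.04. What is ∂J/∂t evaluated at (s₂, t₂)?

∇J = (2s + t + 3, s + 8t - 3)
(s₁, t₁) = (-4, 2) − 0.04·(-3, 9) = (-3.88, 1.64)
(s₂, t₂) = (-3.88, 1.64) − 0.04·(-3.12, 6.24) = (-3.7552, 1.3904)
∂J/∂t at (-3.7552, 1.3904) = 4.368

4.368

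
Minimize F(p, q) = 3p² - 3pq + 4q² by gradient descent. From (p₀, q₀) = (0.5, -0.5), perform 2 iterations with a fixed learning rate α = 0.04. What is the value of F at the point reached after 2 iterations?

∇F = (6p - 3q, -3p + 8q)
Step 1: at (0.5, -0.5), ∇F = (4.5, -5.5) → (0.5, -0.5) − 0.04·(4.5, -5.5) = (0.32, -0.28)
Step 2: at (0.32, -0.28), ∇F = (2.76, -3.2) → (0.32, -0.28) − 0.04·(2.76, -3.2) = (0.2096, -0.152)
F(0.2096, -0.152) = 0.31979008

0.31979008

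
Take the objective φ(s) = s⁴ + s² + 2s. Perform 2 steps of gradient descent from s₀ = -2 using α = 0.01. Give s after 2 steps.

-1.46382816

φ′(s) = 4s³ + 2s + 2
s₁ = -2 − 0.01·(-34) = -1.66
s₂ = -1.66 − 0.01·(-19.617184) = -1.46382816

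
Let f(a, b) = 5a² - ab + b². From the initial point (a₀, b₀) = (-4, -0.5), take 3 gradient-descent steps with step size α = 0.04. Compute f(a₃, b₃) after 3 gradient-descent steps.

∇f = (10a - b, -a + 2b)
Step 1: at (-4, -0.5), ∇f = (-39.5, 3) → (-4, -0.5) − 0.04·(-39.5, 3) = (-2.42, -0.62)
Step 2: at (-2.42, -0.62), ∇f = (-23.58, 1.18) → (-2.42, -0.62) − 0.04·(-23.58, 1.18) = (-1.4768, -0.6672)
Step 3: at (-1.4768, -0.6672), ∇f = (-14.1008, 0.1424) → (-1.4768, -0.6672) − 0.04·(-14.1008, 0.1424) = (-0.912768, -0.672896)
f(-0.912768, -0.672896) = 4.004318199808

4.004318199808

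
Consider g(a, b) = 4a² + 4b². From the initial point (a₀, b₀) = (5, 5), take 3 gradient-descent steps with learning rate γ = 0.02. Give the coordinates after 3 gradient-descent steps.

∇g = (8a, 8b)
Step 1: at (5, 5), ∇g = (40, 40) → (5, 5) − 0.02·(40, 40) = (4.2, 4.2)
Step 2: at (4.2, 4.2), ∇g = (33.6, 33.6) → (4.2, 4.2) − 0.02·(33.6, 33.6) = (3.528, 3.528)
Step 3: at (3.528, 3.528), ∇g = (28.224, 28.224) → (3.528, 3.528) − 0.02·(28.224, 28.224) = (2.96352, 2.96352)

(2.96352, 2.96352)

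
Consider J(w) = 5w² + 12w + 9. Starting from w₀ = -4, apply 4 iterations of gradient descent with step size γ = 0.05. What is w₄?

J′(w) = 10w + 12
Step 1: J′(-4) = -28; w₁ = -4 − 0.05·(-28) = -2.6
Step 2: J′(-2.6) = -14; w₂ = -2.6 − 0.05·(-14) = -1.9
Step 3: J′(-1.9) = -7; w₃ = -1.9 − 0.05·(-7) = -1.55
Step 4: J′(-1.55) = -3.5; w₄ = -1.55 − 0.05·(-3.5) = -1.375

-1.375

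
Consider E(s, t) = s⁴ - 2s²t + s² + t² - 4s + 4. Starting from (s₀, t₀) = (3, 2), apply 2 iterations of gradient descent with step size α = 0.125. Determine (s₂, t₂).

∇E = (4s³ - 4st + 2s - 4, -2s² + 2t)
Step 1: at (3, 2), ∇E = (86, -14) → (3, 2) − 0.125·(86, -14) = (-7.75, 3.75)
Step 2: at (-7.75, 3.75), ∇E = (-1765.1875, -112.625) → (-7.75, 3.75) − 0.125·(-1765.1875, -112.625) = (212.8984375, 17.828125)

(212.8984375, 17.828125)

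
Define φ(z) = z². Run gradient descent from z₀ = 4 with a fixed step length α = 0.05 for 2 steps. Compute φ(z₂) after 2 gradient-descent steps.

φ′(z) = 2z
z₁ = 4 − 0.05·8 = 3.6
z₂ = 3.6 − 0.05·7.2 = 3.24
φ(3.24) = 10.4976

10.4976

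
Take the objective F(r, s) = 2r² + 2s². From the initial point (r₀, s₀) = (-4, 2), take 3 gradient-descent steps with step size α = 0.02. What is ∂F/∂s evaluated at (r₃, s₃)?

6.229504

∇F = (4r, 4s)
(r₁, s₁) = (-4, 2) − 0.02·(-16, 8) = (-3.68, 1.84)
(r₂, s₂) = (-3.68, 1.84) − 0.02·(-14.72, 7.36) = (-3.3856, 1.6928)
(r₃, s₃) = (-3.3856, 1.6928) − 0.02·(-13.5424, 6.7712) = (-3.114752, 1.557376)
∂F/∂s at (-3.114752, 1.557376) = 6.229504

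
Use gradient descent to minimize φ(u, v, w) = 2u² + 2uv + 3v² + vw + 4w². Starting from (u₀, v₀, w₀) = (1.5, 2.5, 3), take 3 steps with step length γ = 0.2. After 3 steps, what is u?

-0.324

∇φ = (4u + 2v, 2u + 6v + w, v + 8w)
(u₁, v₁, w₁) = (1.5, 2.5, 3) − 0.2·(11, 21, 26.5) = (-0.7, -1.7, -2.3)
(u₂, v₂, w₂) = (-0.7, -1.7, -2.3) − 0.2·(-6.2, -13.9, -20.1) = (0.54, 1.08, 1.72)
(u₃, v₃, w₃) = (0.54, 1.08, 1.72) − 0.2·(4.32, 9.28, 14.84) = (-0.324, -0.776, -1.248)
u = -0.324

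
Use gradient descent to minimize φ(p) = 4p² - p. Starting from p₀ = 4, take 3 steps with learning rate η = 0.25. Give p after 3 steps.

-3.75

φ′(p) = 8p - 1
Step 1: φ′(4) = 31; p₁ = 4 − 0.25·31 = -3.75
Step 2: φ′(-3.75) = -31; p₂ = -3.75 − 0.25·(-31) = 4
Step 3: φ′(4) = 31; p₃ = 4 − 0.25·31 = -3.75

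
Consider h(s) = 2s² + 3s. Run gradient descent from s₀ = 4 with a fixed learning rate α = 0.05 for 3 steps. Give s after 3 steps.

h′(s) = 4s + 3
s₁ = 4 − 0.05·19 = 3.05
s₂ = 3.05 − 0.05·15.2 = 2.29
s₃ = 2.29 − 0.05·12.16 = 1.682

1.682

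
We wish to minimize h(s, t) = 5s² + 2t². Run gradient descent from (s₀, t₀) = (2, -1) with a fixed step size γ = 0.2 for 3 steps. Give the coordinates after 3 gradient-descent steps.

(-2, -0.008)

∇h = (10s, 4t)
Step 1: at (2, -1), ∇h = (20, -4) → (2, -1) − 0.2·(20, -4) = (-2, -0.2)
Step 2: at (-2, -0.2), ∇h = (-20, -0.8) → (-2, -0.2) − 0.2·(-20, -0.8) = (2, -0.04)
Step 3: at (2, -0.04), ∇h = (20, -0.16) → (2, -0.04) − 0.2·(20, -0.16) = (-2, -0.008)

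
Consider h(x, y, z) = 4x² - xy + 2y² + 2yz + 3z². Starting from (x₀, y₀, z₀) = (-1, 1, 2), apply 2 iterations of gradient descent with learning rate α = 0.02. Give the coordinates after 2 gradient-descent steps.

∇h = (8x - y, -x + 4y + 2z, 2y + 6z)
(x₁, y₁, z₁) = (-1, 1, 2) − 0.02·(-9, 9, 14) = (-0.82, 0.82, 1.72)
(x₂, y₂, z₂) = (-0.82, 0.82, 1.72) − 0.02·(-7.38, 7.54, 11.96) = (-0.6724, 0.6692, 1.4808)

(-0.6724, 0.6692, 1.4808)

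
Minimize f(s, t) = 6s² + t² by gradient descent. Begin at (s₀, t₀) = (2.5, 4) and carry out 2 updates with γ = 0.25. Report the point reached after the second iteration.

(10, 1)

∇f = (12s, 2t)
(s₁, t₁) = (2.5, 4) − 0.25·(30, 8) = (-5, 2)
(s₂, t₂) = (-5, 2) − 0.25·(-60, 4) = (10, 1)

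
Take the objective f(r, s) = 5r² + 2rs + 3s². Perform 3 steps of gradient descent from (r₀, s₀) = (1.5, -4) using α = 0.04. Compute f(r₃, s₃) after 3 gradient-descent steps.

∇f = (10r + 2s, 2r + 6s)
(r₁, s₁) = (1.5, -4) − 0.04·(7, -21) = (1.22, -3.16)
(r₂, s₂) = (1.22, -3.16) − 0.04·(5.88, -16.52) = (0.9848, -2.4992)
(r₃, s₃) = (0.9848, -2.4992) − 0.04·(4.8496, -13.0256) = (0.790816, -1.978176)
f(0.790816, -1.978176) = 11.737744126976

11.737744126976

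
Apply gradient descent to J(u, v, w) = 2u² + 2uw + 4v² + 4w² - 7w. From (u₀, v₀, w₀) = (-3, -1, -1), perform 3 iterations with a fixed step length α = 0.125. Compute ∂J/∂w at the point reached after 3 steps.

0.4375

∇J = (4u + 2w, 8v, 2u + 8w - 7)
Step 1: at (-3, -1, -1), ∇J = (-14, -8, -21) → (-3, -1, -1) − 0.125·(-14, -8, -21) = (-1.25, 0, 1.625)
Step 2: at (-1.25, 0, 1.625), ∇J = (-1.75, 0, 3.5) → (-1.25, 0, 1.625) − 0.125·(-1.75, 0, 3.5) = (-1.03125, 0, 1.1875)
Step 3: at (-1.03125, 0, 1.1875), ∇J = (-1.75, 0, 0.4375) → (-1.03125, 0, 1.1875) − 0.125·(-1.75, 0, 0.4375) = (-0.8125, 0, 1.1328125)
∂J/∂w at (-0.8125, 0, 1.1328125) = 0.4375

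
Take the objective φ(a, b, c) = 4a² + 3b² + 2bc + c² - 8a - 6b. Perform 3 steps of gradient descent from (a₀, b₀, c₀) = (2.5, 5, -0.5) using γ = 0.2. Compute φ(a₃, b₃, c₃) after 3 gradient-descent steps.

-7.952944

∇φ = (8a - 8, 6b + 2c - 6, 2b + 2c)
Step 1: at (2.5, 5, -0.5), ∇φ = (12, 23, 9) → (2.5, 5, -0.5) − 0.2·(12, 23, 9) = (0.1, 0.4, -2.3)
Step 2: at (0.1, 0.4, -2.3), ∇φ = (-7.2, -8.2, -3.8) → (0.1, 0.4, -2.3) − 0.2·(-7.2, -8.2, -3.8) = (1.54, 2.04, -1.54)
Step 3: at (1.54, 2.04, -1.54), ∇φ = (4.32, 3.16, 1) → (1.54, 2.04, -1.54) − 0.2·(4.32, 3.16, 1) = (0.676, 1.408, -1.74)
φ(0.676, 1.408, -1.74) = -7.952944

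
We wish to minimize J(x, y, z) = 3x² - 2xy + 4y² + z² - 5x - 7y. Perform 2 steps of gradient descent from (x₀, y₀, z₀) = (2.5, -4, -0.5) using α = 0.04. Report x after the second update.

1.3736

∇J = (6x - 2y - 5, -2x + 8y - 7, 2z)
(x₁, y₁, z₁) = (2.5, -4, -0.5) − 0.04·(18, -44, -1) = (1.78, -2.24, -0.46)
(x₂, y₂, z₂) = (1.78, -2.24, -0.46) − 0.04·(10.16, -28.48, -0.92) = (1.3736, -1.1008, -0.4232)
x = 1.3736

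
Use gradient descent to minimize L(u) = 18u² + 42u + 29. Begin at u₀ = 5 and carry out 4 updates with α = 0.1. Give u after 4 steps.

280.6352

L′(u) = 36u + 42
Step 1: L′(5) = 222; u₁ = 5 − 0.1·222 = -17.2
Step 2: L′(-17.2) = -577.2; u₂ = -17.2 − 0.1·(-577.2) = 40.52
Step 3: L′(40.52) = 1500.72; u₃ = 40.52 − 0.1·1500.72 = -109.552
Step 4: L′(-109.552) = -3901.872; u₄ = -109.552 − 0.1·(-3901.872) = 280.6352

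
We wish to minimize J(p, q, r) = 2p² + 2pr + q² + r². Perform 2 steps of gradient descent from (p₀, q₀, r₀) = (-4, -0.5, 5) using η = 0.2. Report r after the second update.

3.88

∇J = (4p + 2r, 2q, 2p + 2r)
Step 1: at (-4, -0.5, 5), ∇J = (-6, -1, 2) → (-4, -0.5, 5) − 0.2·(-6, -1, 2) = (-2.8, -0.3, 4.6)
Step 2: at (-2.8, -0.3, 4.6), ∇J = (-2, -0.6, 3.6) → (-2.8, -0.3, 4.6) − 0.2·(-2, -0.6, 3.6) = (-2.4, -0.18, 3.88)
r = 3.88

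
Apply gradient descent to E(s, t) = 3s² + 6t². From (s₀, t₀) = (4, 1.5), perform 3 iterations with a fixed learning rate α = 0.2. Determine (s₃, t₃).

∇E = (6s, 12t)
(s₁, t₁) = (4, 1.5) − 0.2·(24, 18) = (-0.8, -2.1)
(s₂, t₂) = (-0.8, -2.1) − 0.2·(-4.8, -25.2) = (0.16, 2.94)
(s₃, t₃) = (0.16, 2.94) − 0.2·(0.96, 35.28) = (-0.032, -4.116)

(-0.032, -4.116)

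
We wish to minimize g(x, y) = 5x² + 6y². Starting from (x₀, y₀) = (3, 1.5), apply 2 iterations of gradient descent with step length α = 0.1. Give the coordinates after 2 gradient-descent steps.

∇g = (10x, 12y)
Step 1: at (3, 1.5), ∇g = (30, 18) → (3, 1.5) − 0.1·(30, 18) = (0, -0.3)
Step 2: at (0, -0.3), ∇g = (0, -3.6) → (0, -0.3) − 0.1·(0, -3.6) = (0, 0.06)

(0, 0.06)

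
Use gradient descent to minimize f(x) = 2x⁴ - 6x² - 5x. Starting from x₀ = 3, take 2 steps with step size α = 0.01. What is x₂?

f′(x) = 8x³ - 12x - 5
Step 1: f′(3) = 175; x₁ = 3 − 0.01·175 = 1.25
Step 2: f′(1.25) = -4.375; x₂ = 1.25 − 0.01·(-4.375) = 1.29375

1.29375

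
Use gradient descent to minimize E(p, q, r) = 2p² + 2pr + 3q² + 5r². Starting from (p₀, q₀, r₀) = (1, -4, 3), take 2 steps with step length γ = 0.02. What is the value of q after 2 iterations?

∇E = (4p + 2r, 6q, 2p + 10r)
(p₁, q₁, r₁) = (1, -4, 3) − 0.02·(10, -24, 32) = (0.8, -3.52, 2.36)
(p₂, q₂, r₂) = (0.8, -3.52, 2.36) − 0.02·(7.92, -21.12, 25.2) = (0.6416, -3.0976, 1.856)
q = -3.0976

-3.0976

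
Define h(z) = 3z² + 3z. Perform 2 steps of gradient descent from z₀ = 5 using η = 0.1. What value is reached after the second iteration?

0.38

h′(z) = 6z + 3
Step 1: h′(5) = 33; z₁ = 5 − 0.1·33 = 1.7
Step 2: h′(1.7) = 13.2; z₂ = 1.7 − 0.1·13.2 = 0.38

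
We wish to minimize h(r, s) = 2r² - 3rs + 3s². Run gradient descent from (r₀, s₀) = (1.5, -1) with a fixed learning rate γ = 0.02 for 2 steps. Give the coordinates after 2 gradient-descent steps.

(1.167, -0.616)

∇h = (4r - 3s, -3r + 6s)
Step 1: at (1.5, -1), ∇h = (9, -10.5) → (1.5, -1) − 0.02·(9, -10.5) = (1.32, -0.79)
Step 2: at (1.32, -0.79), ∇h = (7.65, -8.7) → (1.32, -0.79) − 0.02·(7.65, -8.7) = (1.167, -0.616)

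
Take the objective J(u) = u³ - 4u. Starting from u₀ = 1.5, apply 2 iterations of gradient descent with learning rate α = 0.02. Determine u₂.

1.3997185

J′(u) = 3u² - 4
u₁ = 1.5 − 0.02·2.75 = 1.445
u₂ = 1.445 − 0.02·2.264075 = 1.3997185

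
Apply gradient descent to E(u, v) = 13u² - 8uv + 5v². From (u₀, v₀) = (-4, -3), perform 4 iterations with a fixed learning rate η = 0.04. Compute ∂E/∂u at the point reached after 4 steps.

∇E = (26u - 8v, -8u + 10v)
(u₁, v₁) = (-4, -3) − 0.04·(-80, 2) = (-0.8, -3.08)
(u₂, v₂) = (-0.8, -3.08) − 0.04·(3.84, -24.4) = (-0.9536, -2.104)
(u₃, v₃) = (-0.9536, -2.104) − 0.04·(-7.9616, -13.4112) = (-0.635136, -1.567552)
(u₄, v₄) = (-0.635136, -1.567552) − 0.04·(-3.97312, -10.594432) = (-0.4762112, -1.14377472)
∂E/∂u at (-0.4762112, -1.14377472) = -3.23129344

-3.23129344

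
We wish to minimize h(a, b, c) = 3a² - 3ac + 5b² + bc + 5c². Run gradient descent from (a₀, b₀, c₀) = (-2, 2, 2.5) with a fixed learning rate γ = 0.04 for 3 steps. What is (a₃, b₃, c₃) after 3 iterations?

∇h = (6a - 3c, 10b + c, -3a + b + 10c)
(a₁, b₁, c₁) = (-2, 2, 2.5) − 0.04·(-19.5, 22.5, 33) = (-1.22, 1.1, 1.18)
(a₂, b₂, c₂) = (-1.22, 1.1, 1.18) − 0.04·(-10.86, 12.18, 16.56) = (-0.7856, 0.6128, 0.5176)
(a₃, b₃, c₃) = (-0.7856, 0.6128, 0.5176) − 0.04·(-6.2664, 6.6456, 8.1456) = (-0.534944, 0.346976, 0.191776)

(-0.534944, 0.346976, 0.191776)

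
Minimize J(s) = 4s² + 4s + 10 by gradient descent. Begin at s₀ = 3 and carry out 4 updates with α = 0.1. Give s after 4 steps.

-0.4944

J′(s) = 8s + 4
s₁ = 3 − 0.1·28 = 0.2
s₂ = 0.2 − 0.1·5.6 = -0.36
s₃ = -0.36 − 0.1·1.12 = -0.472
s₄ = -0.472 − 0.1·0.224 = -0.4944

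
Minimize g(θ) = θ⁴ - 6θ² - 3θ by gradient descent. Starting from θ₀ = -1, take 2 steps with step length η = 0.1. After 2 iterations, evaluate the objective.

g′(θ) = 4θ³ - 12θ - 3
Step 1: g′(-1) = 5; θ₁ = -1 − 0.1·5 = -1.5
Step 2: g′(-1.5) = 1.5; θ₂ = -1.5 − 0.1·1.5 = -1.65
g(-1.65) = -3.97299375

-3.97299375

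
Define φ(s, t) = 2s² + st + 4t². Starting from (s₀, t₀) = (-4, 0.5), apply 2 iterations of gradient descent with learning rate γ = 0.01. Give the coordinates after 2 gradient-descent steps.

∇φ = (4s + t, s + 8t)
(s₁, t₁) = (-4, 0.5) − 0.01·(-15.5, 0) = (-3.845, 0.5)
(s₂, t₂) = (-3.845, 0.5) − 0.01·(-14.88, 0.155) = (-3.6962, 0.49845)

(-3.6962, 0.49845)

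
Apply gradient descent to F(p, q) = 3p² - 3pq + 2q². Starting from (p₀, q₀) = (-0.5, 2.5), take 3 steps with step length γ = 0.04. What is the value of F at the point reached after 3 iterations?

∇F = (6p - 3q, -3p + 4q)
(p₁, q₁) = (-0.5, 2.5) − 0.04·(-10.5, 11.5) = (-0.08, 2.04)
(p₂, q₂) = (-0.08, 2.04) − 0.04·(-6.6, 8.4) = (0.184, 1.704)
(p₃, q₃) = (0.184, 1.704) − 0.04·(-4.008, 6.264) = (0.34432, 1.45344)
F(0.34432, 1.45344) = 3.079299072

3.079299072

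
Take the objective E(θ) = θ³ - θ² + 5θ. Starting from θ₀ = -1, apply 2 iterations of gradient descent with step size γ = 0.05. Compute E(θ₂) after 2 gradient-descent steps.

E′(θ) = 3θ² - 2θ + 5
θ₁ = -1 − 0.05·10 = -1.5
θ₂ = -1.5 − 0.05·14.75 = -2.2375
E(-2.2375) = -27.395740234375

-27.395740234375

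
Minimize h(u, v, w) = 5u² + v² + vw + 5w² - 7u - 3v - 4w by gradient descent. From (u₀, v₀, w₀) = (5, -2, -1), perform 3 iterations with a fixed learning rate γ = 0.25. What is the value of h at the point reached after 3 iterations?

1228.84765625

∇h = (10u - 7, 2v + w - 3, v + 10w - 4)
(u₁, v₁, w₁) = (5, -2, -1) − 0.25·(43, -8, -16) = (-5.75, 0, 3)
(u₂, v₂, w₂) = (-5.75, 0, 3) − 0.25·(-64.5, 0, 26) = (10.375, 0, -3.5)
(u₃, v₃, w₃) = (10.375, 0, -3.5) − 0.25·(96.75, -6.5, -39) = (-13.8125, 1.625, 6.25)
h(-13.8125, 1.625, 6.25) = 1228.84765625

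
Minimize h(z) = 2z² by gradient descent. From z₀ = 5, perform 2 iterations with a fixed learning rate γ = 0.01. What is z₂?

4.608

h′(z) = 4z
Step 1: h′(5) = 20; z₁ = 5 − 0.01·20 = 4.8
Step 2: h′(4.8) = 19.2; z₂ = 4.8 − 0.01·19.2 = 4.608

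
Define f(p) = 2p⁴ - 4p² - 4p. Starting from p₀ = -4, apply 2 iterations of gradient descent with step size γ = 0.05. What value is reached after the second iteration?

-3268.4832

f′(p) = 8p³ - 8p - 4
p₁ = -4 − 0.05·(-484) = 20.2
p₂ = 20.2 − 0.05·65773.664 = -3268.4832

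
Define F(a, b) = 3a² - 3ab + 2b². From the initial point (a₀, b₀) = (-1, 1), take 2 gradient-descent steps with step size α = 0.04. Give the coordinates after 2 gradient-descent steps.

(-0.4, 0.528)

∇F = (6a - 3b, -3a + 4b)
(a₁, b₁) = (-1, 1) − 0.04·(-9, 7) = (-0.64, 0.72)
(a₂, b₂) = (-0.64, 0.72) − 0.04·(-6, 4.8) = (-0.4, 0.528)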